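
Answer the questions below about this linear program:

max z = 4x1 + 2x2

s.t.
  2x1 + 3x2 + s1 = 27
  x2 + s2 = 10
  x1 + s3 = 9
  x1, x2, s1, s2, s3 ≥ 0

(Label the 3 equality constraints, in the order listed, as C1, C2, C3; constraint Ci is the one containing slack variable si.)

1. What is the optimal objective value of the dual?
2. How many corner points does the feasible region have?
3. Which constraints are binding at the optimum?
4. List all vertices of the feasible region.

1. 42 (by strong duality, equal to the primal optimum)
2. 4
3. C1, C3
4. (0, 0), (9, 0), (9, 3), (0, 9)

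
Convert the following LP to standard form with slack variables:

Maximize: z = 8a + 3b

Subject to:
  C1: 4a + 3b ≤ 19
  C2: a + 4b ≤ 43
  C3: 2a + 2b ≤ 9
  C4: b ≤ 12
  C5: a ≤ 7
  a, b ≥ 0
max z = 8a + 3b

s.t.
  4a + 3b + s1 = 19
  a + 4b + s2 = 43
  2a + 2b + s3 = 9
  b + s4 = 12
  a + s5 = 7
  a, b, s1, s2, s3, s4, s5 ≥ 0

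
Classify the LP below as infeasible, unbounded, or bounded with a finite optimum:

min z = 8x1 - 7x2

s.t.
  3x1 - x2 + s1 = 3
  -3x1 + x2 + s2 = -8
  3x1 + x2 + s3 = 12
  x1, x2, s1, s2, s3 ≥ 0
The row 3x1 - x2 + s1 = 3 with s1 ≥ 0 requires 3x1 - x2 ≤ 3, while the row -3x1 + x2 + s2 = -8 with s2 ≥ 0 is equivalent to 3x1 - x2 ≥ 8. Together they would need 8 ≤ 3x1 - x2 ≤ 3, which is impossible since 8 > 3. No point satisfies all constraints.

The feasible region is empty; the LP is infeasible.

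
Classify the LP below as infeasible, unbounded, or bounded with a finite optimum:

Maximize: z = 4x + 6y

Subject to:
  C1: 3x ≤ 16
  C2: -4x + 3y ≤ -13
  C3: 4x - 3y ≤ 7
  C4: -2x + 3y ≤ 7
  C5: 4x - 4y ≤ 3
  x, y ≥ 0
C3 requires 4x - 3y ≤ 7, while C2 (-4x + 3y ≤ -13) is equivalent to 4x - 3y ≥ 13. Together they would need 13 ≤ 4x - 3y ≤ 7, which is impossible since 13 > 7. No point satisfies all constraints.

The feasible region is empty; the LP is infeasible.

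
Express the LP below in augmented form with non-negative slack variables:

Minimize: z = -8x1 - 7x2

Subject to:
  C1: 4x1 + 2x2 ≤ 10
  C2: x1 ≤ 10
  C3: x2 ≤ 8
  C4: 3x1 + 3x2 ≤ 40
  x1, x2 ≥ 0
min z = -8x1 - 7x2

s.t.
  4x1 + 2x2 + s1 = 10
  x1 + s2 = 10
  x2 + s3 = 8
  3x1 + 3x2 + s4 = 40
  x1, x2, s1, s2, s3, s4 ≥ 0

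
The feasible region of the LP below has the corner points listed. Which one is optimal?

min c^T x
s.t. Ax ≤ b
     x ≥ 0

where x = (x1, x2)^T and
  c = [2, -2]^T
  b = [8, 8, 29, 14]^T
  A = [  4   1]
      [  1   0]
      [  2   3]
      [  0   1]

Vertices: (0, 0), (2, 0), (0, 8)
Evaluating z = 2x1 - 2x2 at each vertex:
  (0, 0): z = 0
  (2, 0): z = 4
  (0, 8): z = -16

The smallest value is z = -16, attained at (0, 8).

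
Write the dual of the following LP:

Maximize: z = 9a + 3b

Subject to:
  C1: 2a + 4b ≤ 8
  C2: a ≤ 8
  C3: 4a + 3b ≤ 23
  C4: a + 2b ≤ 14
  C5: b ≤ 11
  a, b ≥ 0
Minimize: z = 8y1 + 8y2 + 23y3 + 14y4 + 11y5

Subject to:
  C1: -2y1 - y2 - 4y3 - y4 ≤ -9
  C2: -4y1 - 3y3 - 2y4 - y5 ≤ -3
  y1, y2, y3, y4, y5 ≥ 0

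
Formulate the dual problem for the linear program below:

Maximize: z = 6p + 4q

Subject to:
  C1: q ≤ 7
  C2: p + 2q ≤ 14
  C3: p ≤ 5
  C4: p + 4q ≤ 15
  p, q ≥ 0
Minimize: z = 7y1 + 14y2 + 5y3 + 15y4

Subject to:
  C1: -y2 - y3 - y4 ≤ -6
  C2: -y1 - 2y2 - 4y4 ≤ -4
  y1, y2, y3, y4 ≥ 0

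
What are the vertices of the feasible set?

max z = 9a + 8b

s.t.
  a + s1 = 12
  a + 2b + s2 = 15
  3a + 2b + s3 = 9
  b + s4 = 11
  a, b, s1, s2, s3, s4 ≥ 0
Each vertex is the intersection of two constraint boundaries that also satisfies all remaining constraints:
  a = 0 and b = 0 → (0, 0)
  3a + 2b = 9 and b = 0 → (3, 0)
  3a + 2b = 9 and a = 0 → (0, 4.5)

Vertices: (0, 0), (3, 0), (0, 4.5)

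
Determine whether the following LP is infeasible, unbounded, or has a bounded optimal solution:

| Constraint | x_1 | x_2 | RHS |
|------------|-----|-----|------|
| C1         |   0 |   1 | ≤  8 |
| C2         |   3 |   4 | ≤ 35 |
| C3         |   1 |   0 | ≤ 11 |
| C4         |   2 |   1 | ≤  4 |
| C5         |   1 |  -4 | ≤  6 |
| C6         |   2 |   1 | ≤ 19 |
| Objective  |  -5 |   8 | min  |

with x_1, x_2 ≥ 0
The point (2, 0) satisfies every constraint, so the LP is feasible; the constraints give x_1 ≤ 11 and x_2 ≤ 8, which with x_1, x_2 ≥ 0 keep the feasible region inside a bounded box. A feasible, bounded LP attains a finite optimum at a vertex.

Evaluating z = -5x_1 + 8x_2 at each vertex:
  (0, 0): z = 0
  (2, 0): z = -10
  (0, 4): z = 32

Bounded optimum: z* = -10 at (2, 0).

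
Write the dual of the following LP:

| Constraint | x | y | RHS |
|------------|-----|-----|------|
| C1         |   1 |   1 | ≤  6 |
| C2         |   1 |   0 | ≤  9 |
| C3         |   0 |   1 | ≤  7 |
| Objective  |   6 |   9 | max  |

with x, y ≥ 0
Minimize: z = 6y1 + 9y2 + 7y3

Subject to:
  C1: -y1 - y2 ≤ -6
  C2: -y1 - y3 ≤ -9
  y1, y2, y3 ≥ 0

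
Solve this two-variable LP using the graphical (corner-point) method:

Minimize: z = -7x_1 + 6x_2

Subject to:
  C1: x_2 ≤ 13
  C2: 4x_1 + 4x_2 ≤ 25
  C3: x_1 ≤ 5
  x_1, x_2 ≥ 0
Each vertex is the intersection of two constraint boundaries that also satisfies all remaining constraints:
  x_1 = 0 and x_2 = 0 → (0, 0)
  x_1 = 5 and x_2 = 0 → (5, 0)
  4x_1 + 4x_2 = 25 and x_1 = 5 → (5, 1.25)
  4x_1 + 4x_2 = 25 and x_1 = 0 → (0, 6.25)

Evaluating z = -7x_1 + 6x_2 at each vertex:
  (0, 0): z = 0
  (5, 0): z = -35
  (5, 1.25): z = -27.5
  (0, 6.25): z = 37.5

The minimum is at (5, 0) with z = -35.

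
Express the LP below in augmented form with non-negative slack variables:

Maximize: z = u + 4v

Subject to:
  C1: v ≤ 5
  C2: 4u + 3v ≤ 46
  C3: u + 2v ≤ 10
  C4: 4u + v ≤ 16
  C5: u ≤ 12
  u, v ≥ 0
max z = u + 4v

s.t.
  v + s1 = 5
  4u + 3v + s2 = 46
  u + 2v + s3 = 10
  4u + v + s4 = 16
  u + s5 = 12
  u, v, s1, s2, s3, s4, s5 ≥ 0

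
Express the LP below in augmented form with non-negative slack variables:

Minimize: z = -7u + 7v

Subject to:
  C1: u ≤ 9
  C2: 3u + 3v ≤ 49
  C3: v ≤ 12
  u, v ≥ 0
min z = -7u + 7v

s.t.
  u + s1 = 9
  3u + 3v + s2 = 49
  v + s3 = 12
  u, v, s1, s2, s3 ≥ 0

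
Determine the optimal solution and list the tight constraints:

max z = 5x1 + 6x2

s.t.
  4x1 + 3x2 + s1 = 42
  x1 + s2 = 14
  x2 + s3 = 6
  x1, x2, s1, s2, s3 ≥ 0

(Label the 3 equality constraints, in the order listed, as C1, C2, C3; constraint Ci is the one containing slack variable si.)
Optimal: x1 = 6, x2 = 6
Binding: C1, C3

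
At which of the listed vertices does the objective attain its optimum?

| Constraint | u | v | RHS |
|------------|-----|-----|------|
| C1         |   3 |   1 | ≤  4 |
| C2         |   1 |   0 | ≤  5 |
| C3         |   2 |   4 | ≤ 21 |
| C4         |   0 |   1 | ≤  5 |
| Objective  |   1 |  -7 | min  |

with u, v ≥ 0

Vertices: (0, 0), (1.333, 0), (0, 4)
Evaluating z = u - 7v at each vertex:
  (0, 0): z = 0
  (1.333, 0): z = 1.333
  (0, 4): z = -28

The smallest value is z = -28, attained at (0, 4).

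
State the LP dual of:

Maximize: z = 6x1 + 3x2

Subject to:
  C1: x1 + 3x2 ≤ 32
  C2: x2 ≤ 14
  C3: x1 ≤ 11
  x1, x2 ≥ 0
Minimize: z = 32y1 + 14y2 + 11y3

Subject to:
  C1: -y1 - y3 ≤ -6
  C2: -3y1 - y2 ≤ -3
  y1, y2, y3 ≥ 0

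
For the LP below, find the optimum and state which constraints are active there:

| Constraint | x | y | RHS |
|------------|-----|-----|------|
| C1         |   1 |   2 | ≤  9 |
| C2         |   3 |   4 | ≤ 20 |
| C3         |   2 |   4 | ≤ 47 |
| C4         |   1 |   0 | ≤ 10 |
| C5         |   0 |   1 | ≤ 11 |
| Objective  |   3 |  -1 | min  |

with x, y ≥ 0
Optimal: x = 0, y = 4.5
Slack at optimum:
  C1: slack = 0 (binding)
  C2: slack = 2
  C3: slack = 29
  C4: slack = 10
  C5: slack = 6.5
  x ≥ 0: x = 0 (binding)
  y ≥ 0: y = 4.5
Binding constraints: C1, x ≥ 0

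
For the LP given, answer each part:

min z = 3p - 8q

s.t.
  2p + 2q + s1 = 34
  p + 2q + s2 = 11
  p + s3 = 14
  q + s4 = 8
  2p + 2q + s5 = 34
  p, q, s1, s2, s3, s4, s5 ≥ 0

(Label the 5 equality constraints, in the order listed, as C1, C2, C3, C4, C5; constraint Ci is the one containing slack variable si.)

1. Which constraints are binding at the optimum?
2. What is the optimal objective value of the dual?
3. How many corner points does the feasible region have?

1. C2, p ≥ 0
2. -44 (by strong duality, equal to the primal optimum)
3. 3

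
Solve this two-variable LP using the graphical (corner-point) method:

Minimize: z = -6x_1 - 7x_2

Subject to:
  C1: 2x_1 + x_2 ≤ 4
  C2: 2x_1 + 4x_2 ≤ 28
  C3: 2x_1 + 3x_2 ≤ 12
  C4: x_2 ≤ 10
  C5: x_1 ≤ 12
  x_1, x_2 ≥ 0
x_1 = 0, x_2 = 4, z = -28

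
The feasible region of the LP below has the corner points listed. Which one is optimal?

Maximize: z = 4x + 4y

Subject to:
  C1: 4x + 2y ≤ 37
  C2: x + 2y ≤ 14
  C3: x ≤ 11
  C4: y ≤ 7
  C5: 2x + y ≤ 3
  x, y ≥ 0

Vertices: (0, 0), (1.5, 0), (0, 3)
Evaluating z = 4x + 4y at each vertex:
  (0, 0): z = 0
  (1.5, 0): z = 6
  (0, 3): z = 12

The largest value is z = 12, attained at (0, 3).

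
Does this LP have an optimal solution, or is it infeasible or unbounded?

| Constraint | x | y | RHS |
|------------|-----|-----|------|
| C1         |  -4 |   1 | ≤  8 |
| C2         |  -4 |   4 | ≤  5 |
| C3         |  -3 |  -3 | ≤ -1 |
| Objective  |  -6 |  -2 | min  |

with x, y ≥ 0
Feasible point: (0, 1) satisfies every constraint, so the LP is feasible.
Direction d = (1, 0): for each constraint row a, a·d ≤ 0 —
  (-4)(1) + (1)(0) = -4 ≤ 0
  (-4)(1) + (4)(0) = -4 ≤ 0
  (-3)(1) + (-3)(0) = -3 ≤ 0
and d ≥ 0, so (0, 1) + t·d stays feasible for every t ≥ 0. Along this ray z = -6x - 2y changes by -6 per unit t, so z → −∞.

Unbounded — the objective can decrease without bound over the feasible region.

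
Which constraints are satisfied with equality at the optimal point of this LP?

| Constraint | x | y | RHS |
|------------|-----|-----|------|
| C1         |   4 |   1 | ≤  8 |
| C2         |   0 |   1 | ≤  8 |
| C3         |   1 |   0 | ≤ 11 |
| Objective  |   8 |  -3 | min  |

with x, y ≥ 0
Optimal: x = 0, y = 8
Slack at optimum:
  C1: slack = 0 (binding)
  C2: slack = 0 (binding)
  C3: slack = 11
  x ≥ 0: x = 0 (binding)
  y ≥ 0: y = 8
Binding constraints: C1, C2, x ≥ 0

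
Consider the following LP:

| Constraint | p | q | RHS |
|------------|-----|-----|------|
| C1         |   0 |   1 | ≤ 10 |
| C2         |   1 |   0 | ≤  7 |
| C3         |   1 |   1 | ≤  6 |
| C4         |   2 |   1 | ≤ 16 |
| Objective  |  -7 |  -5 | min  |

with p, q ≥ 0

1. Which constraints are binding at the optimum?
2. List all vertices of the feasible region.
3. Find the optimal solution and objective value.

1. C3, q ≥ 0
2. (0, 0), (6, 0), (0, 6)
3. p = 6, q = 0, z = -42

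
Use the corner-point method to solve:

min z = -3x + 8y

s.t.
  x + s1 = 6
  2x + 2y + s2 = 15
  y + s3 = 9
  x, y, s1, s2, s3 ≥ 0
Each vertex is the intersection of two constraint boundaries that also satisfies all remaining constraints:
  x = 0 and y = 0 → (0, 0)
  x = 6 and y = 0 → (6, 0)
  x = 6 and 2x + 2y = 15 → (6, 1.5)
  2x + 2y = 15 and x = 0 → (0, 7.5)

Evaluating z = -3x + 8y at each vertex:
  (0, 0): z = 0
  (6, 0): z = -18
  (6, 1.5): z = -6
  (0, 7.5): z = 60

The minimum is at (6, 0) with z = -18.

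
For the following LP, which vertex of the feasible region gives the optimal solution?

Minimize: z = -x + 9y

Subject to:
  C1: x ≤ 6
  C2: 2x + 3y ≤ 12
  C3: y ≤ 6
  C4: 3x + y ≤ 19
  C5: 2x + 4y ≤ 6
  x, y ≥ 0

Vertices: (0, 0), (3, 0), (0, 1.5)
Evaluating z = -x + 9y at each vertex:
  (0, 0): z = 0
  (3, 0): z = -3
  (0, 1.5): z = 13.5

The smallest value is z = -3, attained at (3, 0).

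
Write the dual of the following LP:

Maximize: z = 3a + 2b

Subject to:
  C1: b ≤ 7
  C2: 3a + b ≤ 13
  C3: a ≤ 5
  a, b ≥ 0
Minimize: z = 7y1 + 13y2 + 5y3

Subject to:
  C1: -3y2 - y3 ≤ -3
  C2: -y1 - y2 ≤ -2
  y1, y2, y3 ≥ 0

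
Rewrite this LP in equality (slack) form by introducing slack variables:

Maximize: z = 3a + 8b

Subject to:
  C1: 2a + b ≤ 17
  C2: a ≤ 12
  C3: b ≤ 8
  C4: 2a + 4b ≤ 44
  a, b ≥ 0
max z = 3a + 8b

s.t.
  2a + b + s1 = 17
  a + s2 = 12
  b + s3 = 8
  2a + 4b + s4 = 44
  a, b, s1, s2, s3, s4 ≥ 0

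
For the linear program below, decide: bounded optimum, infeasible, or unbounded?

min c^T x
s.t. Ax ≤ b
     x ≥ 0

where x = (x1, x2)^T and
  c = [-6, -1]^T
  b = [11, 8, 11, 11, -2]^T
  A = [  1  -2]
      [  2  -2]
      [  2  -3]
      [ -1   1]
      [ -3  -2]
Feasible point: (0, 1) satisfies every constraint, so the LP is feasible.
Direction d = (1, 1): for each constraint row a, a·d ≤ 0 —
  (1)(1) + (-2)(1) = -1 ≤ 0
  (2)(1) + (-2)(1) = 0 ≤ 0
  (2)(1) + (-3)(1) = -1 ≤ 0
  (-1)(1) + (1)(1) = 0 ≤ 0
  (-3)(1) + (-2)(1) = -5 ≤ 0
and d ≥ 0, so (0, 1) + t·d stays feasible for every t ≥ 0. Along this ray z = -6x1 - x2 changes by -7 per unit t, so z → −∞.

Unbounded — the objective can decrease without bound over the feasible region.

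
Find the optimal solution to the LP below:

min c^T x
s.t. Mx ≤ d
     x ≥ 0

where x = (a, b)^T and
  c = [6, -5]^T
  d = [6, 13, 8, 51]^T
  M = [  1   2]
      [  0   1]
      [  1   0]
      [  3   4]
a = 0, b = 3, z = -15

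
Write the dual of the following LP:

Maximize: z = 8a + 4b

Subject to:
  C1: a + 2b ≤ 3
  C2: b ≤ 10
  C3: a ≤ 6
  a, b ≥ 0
Minimize: z = 3y1 + 10y2 + 6y3

Subject to:
  C1: -y1 - y3 ≤ -8
  C2: -2y1 - y2 ≤ -4
  y1, y2, y3 ≥ 0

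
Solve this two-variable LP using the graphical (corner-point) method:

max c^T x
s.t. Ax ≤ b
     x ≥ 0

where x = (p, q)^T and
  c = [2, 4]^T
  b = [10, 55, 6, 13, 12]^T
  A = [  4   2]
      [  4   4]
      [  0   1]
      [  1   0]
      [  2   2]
Each vertex is the intersection of two constraint boundaries that also satisfies all remaining constraints:
  p = 0 and q = 0 → (0, 0)
  4p + 2q = 10 and q = 0 → (2.5, 0)
  4p + 2q = 10 and p = 0 → (0, 5)

Evaluating z = 2p + 4q at each vertex:
  (0, 0): z = 0
  (2.5, 0): z = 5
  (0, 5): z = 20

The maximum is at (0, 5) with z = 20.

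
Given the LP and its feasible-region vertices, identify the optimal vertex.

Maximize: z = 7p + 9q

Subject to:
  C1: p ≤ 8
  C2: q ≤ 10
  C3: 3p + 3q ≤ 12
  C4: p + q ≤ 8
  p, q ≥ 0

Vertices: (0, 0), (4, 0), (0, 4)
Evaluating z = 7p + 9q at each vertex:
  (0, 0): z = 0
  (4, 0): z = 28
  (0, 4): z = 36

The largest value is z = 36, attained at (0, 4).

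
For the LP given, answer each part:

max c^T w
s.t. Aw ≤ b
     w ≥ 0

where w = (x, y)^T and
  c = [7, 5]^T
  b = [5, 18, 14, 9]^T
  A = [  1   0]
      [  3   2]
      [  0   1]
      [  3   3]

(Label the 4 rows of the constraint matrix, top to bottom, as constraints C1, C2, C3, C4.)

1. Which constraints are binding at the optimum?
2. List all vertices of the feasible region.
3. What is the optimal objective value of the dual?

1. C4, y ≥ 0
2. (0, 0), (3, 0), (0, 3)
3. 21 (by strong duality, equal to the primal optimum)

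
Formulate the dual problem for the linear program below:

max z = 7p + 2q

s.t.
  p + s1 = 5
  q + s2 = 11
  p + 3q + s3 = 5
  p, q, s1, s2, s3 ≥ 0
Minimize: z = 5y1 + 11y2 + 5y3

Subject to:
  C1: -y1 - y3 ≤ -7
  C2: -y2 - 3y3 ≤ -2
  y1, y2, y3 ≥ 0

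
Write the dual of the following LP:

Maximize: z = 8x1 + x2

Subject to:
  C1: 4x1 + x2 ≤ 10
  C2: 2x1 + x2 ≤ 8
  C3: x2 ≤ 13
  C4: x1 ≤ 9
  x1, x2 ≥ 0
Minimize: z = 10y1 + 8y2 + 13y3 + 9y4

Subject to:
  C1: -4y1 - 2y2 - y4 ≤ -8
  C2: -y1 - y2 - y3 ≤ -1
  y1, y2, y3, y4 ≥ 0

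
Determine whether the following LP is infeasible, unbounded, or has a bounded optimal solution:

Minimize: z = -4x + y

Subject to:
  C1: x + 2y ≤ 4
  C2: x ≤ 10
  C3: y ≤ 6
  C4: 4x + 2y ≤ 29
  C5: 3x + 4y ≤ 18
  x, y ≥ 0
The point (4, 0) satisfies every constraint, so the LP is feasible; the constraints give x ≤ 10 and y ≤ 6, which with x, y ≥ 0 keep the feasible region inside a bounded box. A feasible, bounded LP attains a finite optimum at a vertex.

Evaluating z = -4x + y at each vertex:
  (0, 0): z = 0
  (4, 0): z = -16
  (0, 2): z = 2

Bounded optimum: z* = -16 at (4, 0).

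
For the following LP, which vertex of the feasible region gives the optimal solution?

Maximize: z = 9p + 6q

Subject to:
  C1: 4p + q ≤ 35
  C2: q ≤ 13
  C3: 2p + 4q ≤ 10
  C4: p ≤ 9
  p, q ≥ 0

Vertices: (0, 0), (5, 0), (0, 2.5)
(5, 0) with z = 45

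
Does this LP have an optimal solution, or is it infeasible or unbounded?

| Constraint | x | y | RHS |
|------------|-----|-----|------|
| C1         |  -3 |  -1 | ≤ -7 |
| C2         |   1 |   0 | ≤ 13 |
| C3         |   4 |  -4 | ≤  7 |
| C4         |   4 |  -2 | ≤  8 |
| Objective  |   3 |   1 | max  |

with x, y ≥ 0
Feasible point: (2, 1) satisfies every constraint, so the LP is feasible.
Direction d = (0, 1): for each constraint row a, a·d ≤ 0 —
  (-3)(0) + (-1)(1) = -1 ≤ 0
  (1)(0) + (0)(1) = 0 ≤ 0
  (4)(0) + (-4)(1) = -4 ≤ 0
  (4)(0) + (-2)(1) = -2 ≤ 0
and d ≥ 0, so (2, 1) + t·d stays feasible for every t ≥ 0. Along this ray z = 3x + y changes by 1 per unit t, so z → +∞.

The LP is unbounded; z can be made arbitrarily large.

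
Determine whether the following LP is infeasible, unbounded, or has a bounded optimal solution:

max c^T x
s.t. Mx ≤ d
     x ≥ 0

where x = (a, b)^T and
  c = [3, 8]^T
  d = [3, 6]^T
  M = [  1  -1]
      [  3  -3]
Feasible point: (0, 0) satisfies every constraint, so the LP is feasible.
Direction d = (0, 1): for each constraint row a, a·d ≤ 0 —
  (1)(0) + (-1)(1) = -1 ≤ 0
  (3)(0) + (-3)(1) = -3 ≤ 0
and d ≥ 0, so (0, 0) + t·d stays feasible for every t ≥ 0. Along this ray z = 3a + 8b changes by 8 per unit t, so z → +∞.

The LP is unbounded; z can be made arbitrarily large.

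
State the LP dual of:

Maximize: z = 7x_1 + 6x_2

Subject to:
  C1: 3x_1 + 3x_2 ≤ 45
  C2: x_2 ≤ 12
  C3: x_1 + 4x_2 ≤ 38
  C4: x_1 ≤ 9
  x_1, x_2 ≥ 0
Minimize: z = 45y1 + 12y2 + 38y3 + 9y4

Subject to:
  C1: -3y1 - y3 - y4 ≤ -7
  C2: -3y1 - y2 - 4y3 ≤ -6
  y1, y2, y3, y4 ≥ 0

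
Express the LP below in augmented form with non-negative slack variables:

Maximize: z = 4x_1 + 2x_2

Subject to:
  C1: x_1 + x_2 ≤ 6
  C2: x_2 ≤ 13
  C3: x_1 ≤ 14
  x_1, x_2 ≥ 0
max z = 4x_1 + 2x_2

s.t.
  x_1 + x_2 + s1 = 6
  x_2 + s2 = 13
  x_1 + s3 = 14
  x_1, x_2, s1, s2, s3 ≥ 0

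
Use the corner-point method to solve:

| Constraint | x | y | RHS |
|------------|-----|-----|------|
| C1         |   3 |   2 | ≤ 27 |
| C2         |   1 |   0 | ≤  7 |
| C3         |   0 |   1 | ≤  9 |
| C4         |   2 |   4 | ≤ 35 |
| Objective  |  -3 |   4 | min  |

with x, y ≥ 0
x = 7, y = 0, z = -21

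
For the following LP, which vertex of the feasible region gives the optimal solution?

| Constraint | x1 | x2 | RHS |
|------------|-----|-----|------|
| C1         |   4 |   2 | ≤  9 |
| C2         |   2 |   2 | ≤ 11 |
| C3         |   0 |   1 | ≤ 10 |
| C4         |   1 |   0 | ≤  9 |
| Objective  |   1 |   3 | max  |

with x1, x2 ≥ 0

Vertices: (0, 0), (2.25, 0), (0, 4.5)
(0, 4.5) with z = 13.5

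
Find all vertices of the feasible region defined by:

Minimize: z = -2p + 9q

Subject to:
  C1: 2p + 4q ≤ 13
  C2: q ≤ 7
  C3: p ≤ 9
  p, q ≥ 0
Each vertex is the intersection of two constraint boundaries that also satisfies all remaining constraints:
  p = 0 and q = 0 → (0, 0)
  2p + 4q = 13 and q = 0 → (6.5, 0)
  2p + 4q = 13 and p = 0 → (0, 3.25)

Vertices: (0, 0), (6.5, 0), (0, 3.25)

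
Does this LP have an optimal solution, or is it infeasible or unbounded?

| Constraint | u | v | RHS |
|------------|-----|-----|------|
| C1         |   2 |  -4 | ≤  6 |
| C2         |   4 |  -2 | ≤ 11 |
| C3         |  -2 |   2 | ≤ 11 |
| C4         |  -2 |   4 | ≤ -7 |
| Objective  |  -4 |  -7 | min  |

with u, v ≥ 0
C1 requires 2u - 4v ≤ 6, while C4 (-2u + 4v ≤ -7) is equivalent to 2u - 4v ≥ 7. Together they would need 7 ≤ 2u - 4v ≤ 6, which is impossible since 7 > 6. No point satisfies all constraints.

The feasible region is empty; the LP is infeasible.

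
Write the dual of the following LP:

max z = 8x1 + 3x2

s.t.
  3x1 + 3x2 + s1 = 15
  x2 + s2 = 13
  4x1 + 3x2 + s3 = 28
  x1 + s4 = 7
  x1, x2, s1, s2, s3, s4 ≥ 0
Minimize: z = 15y1 + 13y2 + 28y3 + 7y4

Subject to:
  C1: -3y1 - 4y3 - y4 ≤ -8
  C2: -3y1 - y2 - 3y3 ≤ -3
  y1, y2, y3, y4 ≥ 0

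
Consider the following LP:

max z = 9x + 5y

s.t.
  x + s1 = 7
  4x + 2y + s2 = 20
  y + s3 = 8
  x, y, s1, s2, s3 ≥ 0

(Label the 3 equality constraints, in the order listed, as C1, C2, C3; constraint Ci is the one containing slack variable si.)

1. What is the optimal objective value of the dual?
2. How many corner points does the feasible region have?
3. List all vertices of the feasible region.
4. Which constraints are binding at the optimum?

1. 49 (by strong duality, equal to the primal optimum)
2. 4
3. (0, 0), (5, 0), (1, 8), (0, 8)
4. C2, C3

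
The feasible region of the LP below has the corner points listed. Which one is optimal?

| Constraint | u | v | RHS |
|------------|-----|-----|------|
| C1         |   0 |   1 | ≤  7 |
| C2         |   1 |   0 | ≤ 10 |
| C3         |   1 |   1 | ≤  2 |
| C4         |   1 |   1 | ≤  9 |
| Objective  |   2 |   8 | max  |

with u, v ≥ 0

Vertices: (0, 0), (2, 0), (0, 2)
(0, 2) with z = 16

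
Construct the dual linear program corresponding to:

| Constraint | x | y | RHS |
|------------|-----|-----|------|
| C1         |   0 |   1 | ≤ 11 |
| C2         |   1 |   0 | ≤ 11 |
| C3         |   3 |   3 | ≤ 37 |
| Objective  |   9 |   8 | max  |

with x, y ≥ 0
Minimize: z = 11y1 + 11y2 + 37y3

Subject to:
  C1: -y2 - 3y3 ≤ -9
  C2: -y1 - 3y3 ≤ -8
  y1, y2, y3 ≥ 0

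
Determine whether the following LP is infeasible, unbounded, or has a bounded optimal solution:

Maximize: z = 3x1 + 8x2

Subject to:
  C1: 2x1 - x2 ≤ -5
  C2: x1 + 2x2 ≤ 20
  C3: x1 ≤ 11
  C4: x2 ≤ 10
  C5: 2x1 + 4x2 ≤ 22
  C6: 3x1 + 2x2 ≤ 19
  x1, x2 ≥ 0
The point (0, 5.5) satisfies every constraint, so the LP is feasible; the constraints give x1 ≤ 11 and x2 ≤ 10, which with x1, x2 ≥ 0 keep the feasible region inside a bounded box. A feasible, bounded LP attains a finite optimum at a vertex.

Evaluating z = 3x1 + 8x2 at each vertex:
  (0, 5): z = 40
  (0.2, 5.4): z = 43.8
  (0, 5.5): z = 44

Bounded optimum: z* = 44 at (0, 5.5).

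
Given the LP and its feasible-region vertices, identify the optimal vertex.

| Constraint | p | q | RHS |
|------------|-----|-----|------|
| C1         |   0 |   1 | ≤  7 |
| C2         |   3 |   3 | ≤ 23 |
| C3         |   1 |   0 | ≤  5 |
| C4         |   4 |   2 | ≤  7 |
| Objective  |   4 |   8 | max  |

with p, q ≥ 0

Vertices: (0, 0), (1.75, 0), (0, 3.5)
Evaluating z = 4p + 8q at each vertex:
  (0, 0): z = 0
  (1.75, 0): z = 7
  (0, 3.5): z = 28

The largest value is z = 28, attained at (0, 3.5).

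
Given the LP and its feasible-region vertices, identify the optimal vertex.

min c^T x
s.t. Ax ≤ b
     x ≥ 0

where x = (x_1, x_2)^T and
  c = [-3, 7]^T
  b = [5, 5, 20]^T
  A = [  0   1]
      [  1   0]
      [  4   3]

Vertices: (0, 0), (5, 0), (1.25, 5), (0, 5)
(5, 0) with z = -15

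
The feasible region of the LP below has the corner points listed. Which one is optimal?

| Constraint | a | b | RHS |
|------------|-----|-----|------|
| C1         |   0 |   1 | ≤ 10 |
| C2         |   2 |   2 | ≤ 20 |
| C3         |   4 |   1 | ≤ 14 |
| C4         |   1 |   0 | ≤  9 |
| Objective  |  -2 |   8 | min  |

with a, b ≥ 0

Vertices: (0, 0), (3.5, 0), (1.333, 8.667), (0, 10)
Evaluating z = -2a + 8b at each vertex:
  (0, 0): z = 0
  (3.5, 0): z = -7
  (1.333, 8.667): z = 66.67
  (0, 10): z = 80

The smallest value is z = -7, attained at (3.5, 0).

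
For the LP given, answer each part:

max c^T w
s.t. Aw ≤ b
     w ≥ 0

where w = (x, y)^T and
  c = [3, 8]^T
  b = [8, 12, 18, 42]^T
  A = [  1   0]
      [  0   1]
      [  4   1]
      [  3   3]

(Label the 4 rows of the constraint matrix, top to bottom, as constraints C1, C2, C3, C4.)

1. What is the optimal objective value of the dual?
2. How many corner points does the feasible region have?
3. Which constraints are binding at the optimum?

1. 100.5 (by strong duality, equal to the primal optimum)
2. 4
3. C2, C3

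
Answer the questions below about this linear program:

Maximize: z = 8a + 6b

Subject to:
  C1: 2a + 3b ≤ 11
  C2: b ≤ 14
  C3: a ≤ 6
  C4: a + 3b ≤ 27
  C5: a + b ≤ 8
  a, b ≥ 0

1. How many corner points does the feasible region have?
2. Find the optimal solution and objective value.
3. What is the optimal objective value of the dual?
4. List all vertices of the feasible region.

1. 3
2. a = 5.5, b = 0, z = 44
3. 44 (by strong duality, equal to the primal optimum)
4. (0, 0), (5.5, 0), (0, 3.667)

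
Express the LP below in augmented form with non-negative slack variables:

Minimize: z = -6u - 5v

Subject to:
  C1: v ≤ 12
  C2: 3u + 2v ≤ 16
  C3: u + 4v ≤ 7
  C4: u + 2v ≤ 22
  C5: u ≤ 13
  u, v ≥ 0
min z = -6u - 5v

s.t.
  v + s1 = 12
  3u + 2v + s2 = 16
  u + 4v + s3 = 7
  u + 2v + s4 = 22
  u + s5 = 13
  u, v, s1, s2, s3, s4, s5 ≥ 0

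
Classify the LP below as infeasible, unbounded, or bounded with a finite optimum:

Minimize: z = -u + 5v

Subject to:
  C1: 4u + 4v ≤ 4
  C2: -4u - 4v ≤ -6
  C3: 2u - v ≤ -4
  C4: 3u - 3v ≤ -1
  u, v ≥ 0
C1 requires 4u + 4v ≤ 4, while C2 (-4u - 4v ≤ -6) is equivalent to 4u + 4v ≥ 6. Together they would need 6 ≤ 4u + 4v ≤ 4, which is impossible since 6 > 4. No point satisfies all constraints.

Infeasible: no point satisfies all constraints simultaneously.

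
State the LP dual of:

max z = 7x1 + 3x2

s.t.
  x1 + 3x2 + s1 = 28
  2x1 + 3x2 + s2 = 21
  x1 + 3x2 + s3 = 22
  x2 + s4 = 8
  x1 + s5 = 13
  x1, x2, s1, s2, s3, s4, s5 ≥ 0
Minimize: z = 28y1 + 21y2 + 22y3 + 8y4 + 13y5

Subject to:
  C1: -y1 - 2y2 - y3 - y5 ≤ -7
  C2: -3y1 - 3y2 - 3y3 - y4 ≤ -3
  y1, y2, y3, y4, y5 ≥ 0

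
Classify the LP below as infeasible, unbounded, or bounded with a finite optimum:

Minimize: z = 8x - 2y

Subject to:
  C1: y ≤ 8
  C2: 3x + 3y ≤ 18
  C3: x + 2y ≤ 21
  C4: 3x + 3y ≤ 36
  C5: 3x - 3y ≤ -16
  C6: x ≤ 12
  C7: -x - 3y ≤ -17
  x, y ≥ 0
The point (0, 6) satisfies every constraint, so the LP is feasible; the constraints give x ≤ 12 and y ≤ 8, which with x, y ≥ 0 keep the feasible region inside a bounded box. A feasible, bounded LP attains a finite optimum at a vertex.

Evaluating z = 8x - 2y at each vertex:
  (0, 5.667): z = -11.33
  (0.25, 5.583): z = -9.167
  (0.3333, 5.667): z = -8.667
  (0, 6): z = -12

The LP has an optimal solution: (0, 6) with z = -12.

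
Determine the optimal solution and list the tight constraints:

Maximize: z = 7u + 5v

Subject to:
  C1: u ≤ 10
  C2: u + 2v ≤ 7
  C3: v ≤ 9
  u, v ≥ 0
Optimal: u = 7, v = 0
Slack at optimum:
  C1: slack = 3
  C2: slack = 0 (binding)
  C3: slack = 9
  u ≥ 0: u = 7
  v ≥ 0: v = 0 (binding)
Binding constraints: C2, v ≥ 0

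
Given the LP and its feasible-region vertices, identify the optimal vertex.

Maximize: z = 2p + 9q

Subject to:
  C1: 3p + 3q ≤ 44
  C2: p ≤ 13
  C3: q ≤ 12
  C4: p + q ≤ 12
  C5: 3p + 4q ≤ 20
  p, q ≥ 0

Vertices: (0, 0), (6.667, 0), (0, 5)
(0, 5) with z = 45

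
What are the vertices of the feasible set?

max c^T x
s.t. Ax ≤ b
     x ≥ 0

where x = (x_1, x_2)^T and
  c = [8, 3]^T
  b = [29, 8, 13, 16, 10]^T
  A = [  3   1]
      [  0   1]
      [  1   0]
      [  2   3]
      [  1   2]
Each vertex is the intersection of two constraint boundaries that also satisfies all remaining constraints:
  x_1 = 0 and x_2 = 0 → (0, 0)
  2x_1 + 3x_2 = 16 and x_2 = 0 → (8, 0)
  2x_1 + 3x_2 = 16 and x_1 + 2x_2 = 10 → (2, 4)
  x_1 + 2x_2 = 10 and x_1 = 0 → (0, 5)

Vertices: (0, 0), (8, 0), (2, 4), (0, 5)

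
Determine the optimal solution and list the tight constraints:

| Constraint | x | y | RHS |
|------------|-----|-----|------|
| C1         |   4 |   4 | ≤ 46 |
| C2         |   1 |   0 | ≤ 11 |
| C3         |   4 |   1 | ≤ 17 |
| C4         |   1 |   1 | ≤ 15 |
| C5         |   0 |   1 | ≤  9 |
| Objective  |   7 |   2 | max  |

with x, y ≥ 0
Optimal: x = 2, y = 9
Slack at optimum:
  C1: slack = 2
  C2: slack = 9
  C3: slack = 0 (binding)
  C4: slack = 4
  C5: slack = 0 (binding)
  x ≥ 0: x = 2
  y ≥ 0: y = 9
Binding constraints: C3, C5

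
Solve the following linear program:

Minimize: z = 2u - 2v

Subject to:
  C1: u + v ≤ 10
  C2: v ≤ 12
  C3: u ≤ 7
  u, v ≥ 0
Each vertex is the intersection of two constraint boundaries that also satisfies all remaining constraints:
  u = 0 and v = 0 → (0, 0)
  u = 7 and v = 0 → (7, 0)
  u + v = 10 and u = 7 → (7, 3)
  u + v = 10 and u = 0 → (0, 10)

Evaluating z = 2u - 2v at each vertex:
  (0, 0): z = 0
  (7, 0): z = 14
  (7, 3): z = 8
  (0, 10): z = -20

The minimum is at (0, 10) with z = -20.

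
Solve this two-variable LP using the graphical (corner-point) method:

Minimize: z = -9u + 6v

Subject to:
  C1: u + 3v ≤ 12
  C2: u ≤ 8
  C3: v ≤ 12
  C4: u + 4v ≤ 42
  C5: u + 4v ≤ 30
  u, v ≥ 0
u = 8, v = 0, z = -72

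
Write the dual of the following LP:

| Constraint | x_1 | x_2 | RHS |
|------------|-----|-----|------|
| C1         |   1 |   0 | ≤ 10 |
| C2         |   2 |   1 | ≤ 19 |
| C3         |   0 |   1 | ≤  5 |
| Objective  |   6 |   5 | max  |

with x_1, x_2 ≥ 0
Minimize: z = 10y1 + 19y2 + 5y3

Subject to:
  C1: -y1 - 2y2 ≤ -6
  C2: -y2 - y3 ≤ -5
  y1, y2, y3 ≥ 0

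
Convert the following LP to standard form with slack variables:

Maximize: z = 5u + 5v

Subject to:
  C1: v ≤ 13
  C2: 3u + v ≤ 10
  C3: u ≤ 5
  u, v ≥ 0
max z = 5u + 5v

s.t.
  v + s1 = 13
  3u + v + s2 = 10
  u + s3 = 5
  u, v, s1, s2, s3 ≥ 0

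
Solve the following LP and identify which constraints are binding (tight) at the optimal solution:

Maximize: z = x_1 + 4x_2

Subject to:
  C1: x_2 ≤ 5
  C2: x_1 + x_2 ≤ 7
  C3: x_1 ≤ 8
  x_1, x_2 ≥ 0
Optimal: x_1 = 2, x_2 = 5
Slack at optimum:
  C1: slack = 0 (binding)
  C2: slack = 0 (binding)
  C3: slack = 6
  x_1 ≥ 0: x_1 = 2
  x_2 ≥ 0: x_2 = 5
Binding constraints: C1, C2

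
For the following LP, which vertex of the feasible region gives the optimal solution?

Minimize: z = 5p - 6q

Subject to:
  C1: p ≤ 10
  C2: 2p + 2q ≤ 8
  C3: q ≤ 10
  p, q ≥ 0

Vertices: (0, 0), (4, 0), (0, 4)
(0, 4) with z = -24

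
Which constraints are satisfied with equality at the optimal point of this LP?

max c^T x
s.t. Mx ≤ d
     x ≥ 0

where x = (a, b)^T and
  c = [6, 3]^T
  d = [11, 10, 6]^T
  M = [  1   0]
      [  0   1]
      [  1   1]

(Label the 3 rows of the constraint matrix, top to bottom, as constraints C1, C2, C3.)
Optimal: a = 6, b = 0
Binding: C3, b ≥ 0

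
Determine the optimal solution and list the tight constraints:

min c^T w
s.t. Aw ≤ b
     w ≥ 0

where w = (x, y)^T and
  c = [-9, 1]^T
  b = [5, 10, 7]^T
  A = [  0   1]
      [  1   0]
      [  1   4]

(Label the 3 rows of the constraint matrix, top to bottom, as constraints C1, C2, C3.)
Optimal: x = 7, y = 0
Slack at optimum:
  C1: slack = 5
  C2: slack = 3
  C3: slack = 0 (binding)
  x ≥ 0: x = 7
  y ≥ 0: y = 0 (binding)
Binding constraints: C3, y ≥ 0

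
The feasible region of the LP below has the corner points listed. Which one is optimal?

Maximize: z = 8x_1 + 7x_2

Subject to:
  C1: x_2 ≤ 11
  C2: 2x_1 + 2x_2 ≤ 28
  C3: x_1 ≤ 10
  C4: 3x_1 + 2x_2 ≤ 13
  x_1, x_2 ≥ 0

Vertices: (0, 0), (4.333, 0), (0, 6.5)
Evaluating z = 8x_1 + 7x_2 at each vertex:
  (0, 0): z = 0
  (4.333, 0): z = 34.67
  (0, 6.5): z = 45.5

The largest value is z = 45.5, attained at (0, 6.5).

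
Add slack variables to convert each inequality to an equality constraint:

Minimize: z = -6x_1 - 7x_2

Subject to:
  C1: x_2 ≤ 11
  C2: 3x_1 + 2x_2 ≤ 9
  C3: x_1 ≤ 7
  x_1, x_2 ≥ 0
min z = -6x_1 - 7x_2

s.t.
  x_2 + s1 = 11
  3x_1 + 2x_2 + s2 = 9
  x_1 + s3 = 7
  x_1, x_2, s1, s2, s3 ≥ 0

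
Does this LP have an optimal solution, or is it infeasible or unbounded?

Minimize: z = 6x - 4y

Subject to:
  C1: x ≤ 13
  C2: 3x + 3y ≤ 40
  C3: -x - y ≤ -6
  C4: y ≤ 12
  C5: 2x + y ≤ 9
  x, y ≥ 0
The point (0, 9) satisfies every constraint, so the LP is feasible; the constraints give x ≤ 13 and y ≤ 12, which with x, y ≥ 0 keep the feasible region inside a bounded box. A feasible, bounded LP attains a finite optimum at a vertex.

The LP has an optimal solution: (0, 9) with z = -36.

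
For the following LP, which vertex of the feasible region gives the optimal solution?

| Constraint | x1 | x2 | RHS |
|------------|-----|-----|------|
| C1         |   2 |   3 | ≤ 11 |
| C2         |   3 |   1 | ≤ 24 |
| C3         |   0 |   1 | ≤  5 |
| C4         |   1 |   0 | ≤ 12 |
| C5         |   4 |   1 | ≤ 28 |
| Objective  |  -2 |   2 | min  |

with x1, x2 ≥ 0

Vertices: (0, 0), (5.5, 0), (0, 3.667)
Evaluating z = -2x1 + 2x2 at each vertex:
  (0, 0): z = 0
  (5.5, 0): z = -11
  (0, 3.667): z = 7.333

The smallest value is z = -11, attained at (5.5, 0).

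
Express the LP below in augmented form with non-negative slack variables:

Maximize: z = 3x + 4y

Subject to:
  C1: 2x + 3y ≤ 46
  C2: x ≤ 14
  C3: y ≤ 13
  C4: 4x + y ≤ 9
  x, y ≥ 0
max z = 3x + 4y

s.t.
  2x + 3y + s1 = 46
  x + s2 = 14
  y + s3 = 13
  4x + y + s4 = 9
  x, y, s1, s2, s3, s4 ≥ 0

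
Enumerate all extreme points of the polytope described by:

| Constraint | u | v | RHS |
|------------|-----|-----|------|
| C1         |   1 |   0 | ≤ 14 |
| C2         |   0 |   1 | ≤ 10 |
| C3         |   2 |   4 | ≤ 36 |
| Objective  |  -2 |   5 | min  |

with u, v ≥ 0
Each vertex is the intersection of two constraint boundaries that also satisfies all remaining constraints:
  u = 0 and v = 0 → (0, 0)
  u = 14 and v = 0 → (14, 0)
  u = 14 and 2u + 4v = 36 → (14, 2)
  2u + 4v = 36 and u = 0 → (0, 9)

Vertices: (0, 0), (14, 0), (14, 2), (0, 9)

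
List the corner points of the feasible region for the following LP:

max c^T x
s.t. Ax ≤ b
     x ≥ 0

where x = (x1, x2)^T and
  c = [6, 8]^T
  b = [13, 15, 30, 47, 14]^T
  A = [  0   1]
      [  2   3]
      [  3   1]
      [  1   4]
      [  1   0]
Each vertex is the intersection of two constraint boundaries that also satisfies all remaining constraints:
  x1 = 0 and x2 = 0 → (0, 0)
  2x1 + 3x2 = 15 and x2 = 0 → (7.5, 0)
  2x1 + 3x2 = 15 and x1 = 0 → (0, 5)

Vertices: (0, 0), (7.5, 0), (0, 5)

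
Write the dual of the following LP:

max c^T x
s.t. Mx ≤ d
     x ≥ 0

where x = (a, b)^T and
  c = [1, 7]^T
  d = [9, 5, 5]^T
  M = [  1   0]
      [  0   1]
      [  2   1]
Minimize: z = 9y1 + 5y2 + 5y3

Subject to:
  C1: -y1 - 2y3 ≤ -1
  C2: -y2 - y3 ≤ -7
  y1, y2, y3 ≥ 0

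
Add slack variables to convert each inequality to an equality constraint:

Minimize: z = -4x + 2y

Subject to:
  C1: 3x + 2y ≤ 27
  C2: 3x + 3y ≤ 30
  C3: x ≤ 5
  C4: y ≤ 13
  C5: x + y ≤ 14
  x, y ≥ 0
min z = -4x + 2y

s.t.
  3x + 2y + s1 = 27
  3x + 3y + s2 = 30
  x + s3 = 5
  y + s4 = 13
  x + y + s5 = 14
  x, y, s1, s2, s3, s4, s5 ≥ 0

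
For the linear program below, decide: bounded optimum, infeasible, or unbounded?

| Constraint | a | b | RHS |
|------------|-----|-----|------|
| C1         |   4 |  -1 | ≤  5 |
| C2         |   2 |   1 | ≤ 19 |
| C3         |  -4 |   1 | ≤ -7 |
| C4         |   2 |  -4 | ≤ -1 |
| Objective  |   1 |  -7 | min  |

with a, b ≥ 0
C1 requires 4a - b ≤ 5, while C3 (-4a + b ≤ -7) is equivalent to 4a - b ≥ 7. Together they would need 7 ≤ 4a - b ≤ 5, which is impossible since 7 > 5. No point satisfies all constraints.

The feasible region is empty; the LP is infeasible.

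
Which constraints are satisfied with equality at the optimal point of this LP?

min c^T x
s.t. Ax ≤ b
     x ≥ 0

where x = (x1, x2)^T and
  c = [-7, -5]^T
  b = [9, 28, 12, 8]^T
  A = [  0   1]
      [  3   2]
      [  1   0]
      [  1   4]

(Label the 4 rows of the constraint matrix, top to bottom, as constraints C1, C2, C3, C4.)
Optimal: x1 = 8, x2 = 0
Slack at optimum:
  C1: slack = 9
  C2: slack = 4
  C3: slack = 4
  C4: slack = 0 (binding)
  x1 ≥ 0: x1 = 8
  x2 ≥ 0: x2 = 0 (binding)
Binding constraints: C4, x2 ≥ 0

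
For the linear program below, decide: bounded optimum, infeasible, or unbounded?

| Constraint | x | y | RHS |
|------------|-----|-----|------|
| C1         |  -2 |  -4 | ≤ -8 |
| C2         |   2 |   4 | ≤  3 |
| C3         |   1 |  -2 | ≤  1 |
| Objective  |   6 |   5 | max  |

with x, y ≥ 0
C2 requires 2x + 4y ≤ 3, while C1 (-2x - 4y ≤ -8) is equivalent to 2x + 4y ≥ 8. Together they would need 8 ≤ 2x + 4y ≤ 3, which is impossible since 8 > 3. No point satisfies all constraints.

Infeasible: no point satisfies all constraints simultaneously.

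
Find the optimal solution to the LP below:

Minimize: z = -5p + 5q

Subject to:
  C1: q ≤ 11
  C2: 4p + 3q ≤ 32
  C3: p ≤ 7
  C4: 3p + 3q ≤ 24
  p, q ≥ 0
p = 7, q = 0, z = -35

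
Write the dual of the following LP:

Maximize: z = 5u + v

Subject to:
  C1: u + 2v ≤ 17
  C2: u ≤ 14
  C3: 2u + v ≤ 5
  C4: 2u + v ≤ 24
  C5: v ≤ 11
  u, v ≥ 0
Minimize: z = 17y1 + 14y2 + 5y3 + 24y4 + 11y5

Subject to:
  C1: -y1 - y2 - 2y3 - 2y4 ≤ -5
  C2: -2y1 - y3 - y4 - y5 ≤ -1
  y1, y2, y3, y4, y5 ≥ 0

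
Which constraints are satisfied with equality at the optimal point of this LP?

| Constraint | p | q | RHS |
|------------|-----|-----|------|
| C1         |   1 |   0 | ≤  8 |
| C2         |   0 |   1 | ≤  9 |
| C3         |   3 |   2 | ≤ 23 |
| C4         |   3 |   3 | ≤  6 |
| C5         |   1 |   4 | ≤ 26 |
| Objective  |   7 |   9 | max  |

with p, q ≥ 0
Optimal: p = 0, q = 2
Slack at optimum:
  C1: slack = 8
  C2: slack = 7
  C3: slack = 19
  C4: slack = 0 (binding)
  C5: slack = 18
  p ≥ 0: p = 0 (binding)
  q ≥ 0: q = 2
Binding constraints: C4, p ≥ 0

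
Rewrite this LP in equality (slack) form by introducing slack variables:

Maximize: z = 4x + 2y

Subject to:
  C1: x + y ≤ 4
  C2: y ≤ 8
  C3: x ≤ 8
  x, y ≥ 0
max z = 4x + 2y

s.t.
  x + y + s1 = 4
  y + s2 = 8
  x + s3 = 8
  x, y, s1, s2, s3 ≥ 0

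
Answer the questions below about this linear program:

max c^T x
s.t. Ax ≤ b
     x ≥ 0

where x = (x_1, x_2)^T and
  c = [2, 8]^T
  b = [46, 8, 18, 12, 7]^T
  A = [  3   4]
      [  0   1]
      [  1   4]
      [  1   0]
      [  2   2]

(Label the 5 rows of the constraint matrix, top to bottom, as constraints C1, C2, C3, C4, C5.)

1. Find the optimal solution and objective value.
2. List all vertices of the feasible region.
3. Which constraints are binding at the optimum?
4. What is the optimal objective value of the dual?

1. x_1 = 0, x_2 = 3.5, z = 28
2. (0, 0), (3.5, 0), (0, 3.5)
3. C5, x_1 ≥ 0
4. 28 (by strong duality, equal to the primal optimum)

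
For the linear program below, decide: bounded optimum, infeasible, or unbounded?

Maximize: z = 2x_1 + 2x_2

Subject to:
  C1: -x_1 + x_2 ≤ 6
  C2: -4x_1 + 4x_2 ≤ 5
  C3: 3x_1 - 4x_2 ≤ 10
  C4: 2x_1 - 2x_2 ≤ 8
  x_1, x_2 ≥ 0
Feasible point: (0, 0) satisfies every constraint, so the LP is feasible.
Direction d = (1, 1): for each constraint row a, a·d ≤ 0 —
  (-1)(1) + (1)(1) = 0 ≤ 0
  (-4)(1) + (4)(1) = 0 ≤ 0
  (3)(1) + (-4)(1) = -1 ≤ 0
  (2)(1) + (-2)(1) = 0 ≤ 0
and d ≥ 0, so (0, 0) + t·d stays feasible for every t ≥ 0. Along this ray z = 2x_1 + 2x_2 changes by 4 per unit t, so z → +∞.

The LP is unbounded; z can be made arbitrarily large.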